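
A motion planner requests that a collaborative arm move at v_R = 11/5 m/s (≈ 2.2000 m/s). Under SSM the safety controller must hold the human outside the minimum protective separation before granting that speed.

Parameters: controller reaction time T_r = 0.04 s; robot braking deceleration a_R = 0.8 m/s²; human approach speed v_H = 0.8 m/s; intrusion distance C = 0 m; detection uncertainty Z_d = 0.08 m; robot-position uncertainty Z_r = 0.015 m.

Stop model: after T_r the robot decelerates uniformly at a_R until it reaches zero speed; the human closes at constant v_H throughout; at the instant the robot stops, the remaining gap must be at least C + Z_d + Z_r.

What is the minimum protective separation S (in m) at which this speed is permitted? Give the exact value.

S_min = 136/25 m = 5.4400 m

T_s = v_R/a_R = (11/5)/(4/5) = 2.7500 s
reaction-phase robot travel = 2.2000·0.0400 = 0.0880 m
robot covers 2.2000·2.7500 − ½·0.8000·2.7500² = 3.0250 m while stopping
human closes 0.8000·2.7900 = 2.2320 m
C+Z_d+Z_r = 0.0000+0.0800+0.0150 = 0.0950 m
S_min ≈ 0.0880+3.0250+2.2320+0.0950  ⇒  S_min = 136/25 m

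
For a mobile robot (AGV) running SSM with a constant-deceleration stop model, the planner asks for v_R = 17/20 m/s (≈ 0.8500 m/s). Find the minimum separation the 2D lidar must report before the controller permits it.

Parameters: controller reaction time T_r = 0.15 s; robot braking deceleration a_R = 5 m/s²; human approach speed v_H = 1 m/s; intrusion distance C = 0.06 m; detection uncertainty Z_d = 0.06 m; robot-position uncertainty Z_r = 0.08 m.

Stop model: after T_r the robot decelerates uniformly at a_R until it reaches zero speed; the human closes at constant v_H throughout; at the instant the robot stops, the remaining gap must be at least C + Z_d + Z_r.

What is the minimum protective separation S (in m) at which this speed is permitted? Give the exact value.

S_min = 2879/4000 m = 0.7198 m

stop time T_s = (17/20)/5 = 0.1700 s
reaction-phase robot travel = 0.8500·0.1500 = 0.1275 m
robot covers 0.8500·0.1700 − ½·5.0000·0.1700² = 0.0722 m while stopping
human closes 1.0000·0.3200 = 0.3200 m
C+Z_d+Z_r = 0.0600+0.0600+0.0800 = 0.2000 m
S_min ≈ 0.1275+0.0722+0.3200+0.2000  ⇒  S_min = 2879/4000 m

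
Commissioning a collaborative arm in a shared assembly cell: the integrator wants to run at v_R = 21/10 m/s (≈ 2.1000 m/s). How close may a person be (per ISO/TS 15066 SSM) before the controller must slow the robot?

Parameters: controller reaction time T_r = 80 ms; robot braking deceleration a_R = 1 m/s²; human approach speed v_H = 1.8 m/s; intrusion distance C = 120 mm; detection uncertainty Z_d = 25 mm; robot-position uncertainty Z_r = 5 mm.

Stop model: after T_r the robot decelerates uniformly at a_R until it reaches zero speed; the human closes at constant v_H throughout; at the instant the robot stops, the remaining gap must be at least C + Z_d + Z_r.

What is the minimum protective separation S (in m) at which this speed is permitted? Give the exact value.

stop time T_s = (21/10)/1 = 2.1000 s
reaction-phase robot travel = 2.1000·0.0800 = 0.1680 m
robot under decel: 2.1000²/(2·1.0000) = 2.2050 m
person approaches 1.8000·(0.0800+2.1000) = 3.9240 m
C+Z_d+Z_r = 0.1200+0.0250+0.0050 = 0.1500 m
S_min ≈ 0.1680+2.2050+3.9240+0.1500  ⇒  S_min = 6447/1000 m

S_min = 6447/1000 m = 6.4470 m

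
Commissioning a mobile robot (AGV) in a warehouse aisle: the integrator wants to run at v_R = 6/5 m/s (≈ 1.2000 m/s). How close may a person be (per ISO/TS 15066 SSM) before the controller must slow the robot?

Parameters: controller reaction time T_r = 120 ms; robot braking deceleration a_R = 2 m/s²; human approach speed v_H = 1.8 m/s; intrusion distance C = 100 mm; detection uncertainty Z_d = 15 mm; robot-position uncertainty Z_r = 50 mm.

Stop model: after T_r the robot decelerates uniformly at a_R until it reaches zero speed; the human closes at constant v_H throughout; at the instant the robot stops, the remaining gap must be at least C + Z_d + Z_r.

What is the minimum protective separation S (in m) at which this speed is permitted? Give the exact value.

T_s = v_R/a_R = (6/5)/2 = 0.6000 s
robot in T_r: 1.2000·0.1200 = 0.1440 m
robot under decel: 1.2000²/(2·2.0000) = 0.3600 m
human closes 1.8000·0.7200 = 1.2960 m
margins: 0.1000+0.0150+0.0500 = 0.1650 m
S_min ≈ 0.1440+0.3600+1.2960+0.1650  ⇒  S_min = 393/200 m

S_min = 393/200 m = 1.9650 m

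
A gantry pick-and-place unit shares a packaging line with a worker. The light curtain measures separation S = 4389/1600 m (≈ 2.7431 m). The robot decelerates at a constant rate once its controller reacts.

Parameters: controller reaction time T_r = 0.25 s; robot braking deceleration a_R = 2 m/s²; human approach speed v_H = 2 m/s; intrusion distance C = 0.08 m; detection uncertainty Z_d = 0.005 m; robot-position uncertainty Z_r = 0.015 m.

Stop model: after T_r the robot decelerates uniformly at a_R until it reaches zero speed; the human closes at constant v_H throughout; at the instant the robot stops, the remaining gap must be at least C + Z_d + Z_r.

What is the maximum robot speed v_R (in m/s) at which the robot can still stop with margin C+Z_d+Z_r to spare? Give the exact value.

v_R_max = 27/20 m/s = 1.3500 m/s

collect terms ⇒ (1/4)·v_R² + (5/4)·v_R + (-3429/1600) = 0
  disc = (5/4)² − 4·(1/4)·(-3429/1600) = 5929/1600 ; √disc = 77/40
  v_R = (−(5/4) + 77/40) / (2·(1/4)) = 27/20 m/s
check:
T_s = v_R/a_R = (27/20)/2 = 0.6750 s
robot in T_r: 1.3500·0.2500 = 0.3375 m
braking distance = 1.3500²/(2·2.0000) = 0.4556 m
human closes 2.0000·0.9250 = 1.8500 m
C+Z_d+Z_r = 0.0800+0.0050+0.0150 = 0.1000 m
sum ≈ 0.3375+0.4556+1.8500+0.1000 ≈ 2.7431 m = S ✓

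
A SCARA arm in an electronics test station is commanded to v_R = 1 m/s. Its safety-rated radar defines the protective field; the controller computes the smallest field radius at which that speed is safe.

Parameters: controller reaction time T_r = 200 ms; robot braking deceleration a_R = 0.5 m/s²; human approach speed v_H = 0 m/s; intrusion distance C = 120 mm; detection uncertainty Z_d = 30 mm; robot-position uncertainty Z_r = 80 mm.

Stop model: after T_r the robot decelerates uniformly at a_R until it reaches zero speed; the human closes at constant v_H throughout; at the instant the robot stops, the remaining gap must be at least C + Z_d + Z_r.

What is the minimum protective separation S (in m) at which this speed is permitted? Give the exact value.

S_min = 143/100 m = 1.4300 m

T_s = v_R/a_R = 1/(1/2) = 2.0000 s
robot in T_r: 1.0000·0.2000 = 0.2000 m
robot covers 1.0000·2.0000 − ½·0.5000·2.0000² = 1.0000 m while stopping
human over T_r+T_s: 0.0000·(0.2000+2.0000) = 0.0000 m
margins: 0.1200+0.0300+0.0800 = 0.2300 m
S_min ≈ 0.2000+1.0000+0.0000+0.2300  ⇒  S_min = 143/100 m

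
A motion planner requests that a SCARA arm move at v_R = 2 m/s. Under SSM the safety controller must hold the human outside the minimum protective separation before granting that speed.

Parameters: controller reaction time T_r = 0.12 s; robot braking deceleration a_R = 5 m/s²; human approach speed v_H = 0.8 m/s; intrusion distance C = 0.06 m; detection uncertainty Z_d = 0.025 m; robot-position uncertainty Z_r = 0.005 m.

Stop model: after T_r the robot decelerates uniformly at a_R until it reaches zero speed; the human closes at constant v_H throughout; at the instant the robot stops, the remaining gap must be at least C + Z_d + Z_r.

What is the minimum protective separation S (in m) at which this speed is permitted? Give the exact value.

T_s = v_R/a_R = 2/5 = 0.4000 s
robot in T_r: 2.0000·0.1200 = 0.2400 m
robot covers 2.0000·0.4000 − ½·5.0000·0.4000² = 0.4000 m while stopping
human closes 0.8000·0.5200 = 0.4160 m
margins: 0.0600+0.0250+0.0050 = 0.0900 m
S_min ≈ 0.2400+0.4000+0.4160+0.0900  ⇒  S_min = 573/500 m

S_min = 573/500 m = 1.1460 m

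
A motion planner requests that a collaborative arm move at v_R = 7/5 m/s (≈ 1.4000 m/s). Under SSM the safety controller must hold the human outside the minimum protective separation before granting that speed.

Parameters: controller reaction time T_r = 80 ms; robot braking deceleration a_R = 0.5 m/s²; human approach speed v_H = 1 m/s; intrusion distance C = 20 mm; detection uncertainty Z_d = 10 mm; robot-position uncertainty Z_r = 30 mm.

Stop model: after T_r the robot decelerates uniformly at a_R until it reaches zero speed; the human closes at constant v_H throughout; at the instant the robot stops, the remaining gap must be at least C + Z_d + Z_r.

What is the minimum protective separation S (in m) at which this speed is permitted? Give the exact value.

stop time T_s = (7/5)/(1/2) = 2.8000 s
robot covers v_R·T_r = 1.4000·0.0800 = 0.1120 m before braking
robot covers 1.4000·2.8000 − ½·0.5000·2.8000² = 1.9600 m while stopping
person approaches 1.0000·(0.0800+2.8000) = 2.8800 m
C+Z_d+Z_r = 0.0200+0.0100+0.0300 = 0.0600 m
S_min ≈ 0.1120+1.9600+2.8800+0.0600  ⇒  S_min = 1253/250 m

S_min = 1253/250 m = 5.0120 m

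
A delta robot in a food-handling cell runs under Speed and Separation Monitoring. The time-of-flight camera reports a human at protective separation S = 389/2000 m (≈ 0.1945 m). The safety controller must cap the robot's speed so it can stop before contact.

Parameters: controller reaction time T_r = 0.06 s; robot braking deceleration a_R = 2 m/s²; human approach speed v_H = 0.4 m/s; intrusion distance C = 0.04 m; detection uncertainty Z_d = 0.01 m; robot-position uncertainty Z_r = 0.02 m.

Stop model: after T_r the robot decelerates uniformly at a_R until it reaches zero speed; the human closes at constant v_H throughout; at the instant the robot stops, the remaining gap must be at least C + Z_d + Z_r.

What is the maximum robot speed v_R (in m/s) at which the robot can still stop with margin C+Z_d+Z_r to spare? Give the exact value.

v_R_max = 3/10 m/s = 0.3000 m/s

quadratic (1/4)·v² + (13/50)·v + (-201/2000) = 0
  disc = (13/50)² − 4·(1/4)·(-201/2000) = 1681/10000 ; √disc = 41/100
  v_R = (−(13/50) + 41/100) / (2·(1/4)) = 3/10 m/s
check:
stop time T_s = (3/10)/2 = 0.1500 s
robot covers v_R·T_r = 0.3000·0.0600 = 0.0180 m before braking
braking distance = 0.3000²/(2·2.0000) = 0.0225 m
person approaches 0.4000·(0.0600+0.1500) = 0.0840 m
residual clearance needed = 0.0400+0.0100+0.0200 = 0.0700 m
sum ≈ 0.0180+0.0225+0.0840+0.0700 ≈ 0.1945 m = S ✓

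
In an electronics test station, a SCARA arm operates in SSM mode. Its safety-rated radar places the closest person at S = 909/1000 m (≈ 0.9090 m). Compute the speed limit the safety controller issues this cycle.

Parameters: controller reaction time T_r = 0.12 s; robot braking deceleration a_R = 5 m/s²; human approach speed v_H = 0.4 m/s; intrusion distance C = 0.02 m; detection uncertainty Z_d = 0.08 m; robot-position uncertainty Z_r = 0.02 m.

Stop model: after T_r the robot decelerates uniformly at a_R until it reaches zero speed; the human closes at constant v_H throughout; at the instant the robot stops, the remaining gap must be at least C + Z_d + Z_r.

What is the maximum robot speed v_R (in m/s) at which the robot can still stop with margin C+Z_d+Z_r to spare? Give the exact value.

v_R_max = 19/10 m/s = 1.9000 m/s

quadratic (1/10)·v² + (1/5)·v + (-741/1000) = 0
  disc = (1/5)² − 4·(1/10)·(-741/1000) = 841/2500 ; √disc = 29/50
  v_R = (−(1/5) + 29/50) / (2·(1/10)) = 19/10 m/s
check:
braking lasts T_s = (19/10)/5 = 0.3800 s
robot covers v_R·T_r = 1.9000·0.1200 = 0.2280 m before braking
braking distance = 1.9000²/(2·5.0000) = 0.3610 m
person approaches 0.4000·(0.1200+0.3800) = 0.2000 m
C+Z_d+Z_r = 0.0200+0.0800+0.0200 = 0.1200 m
sum ≈ 0.2280+0.3610+0.2000+0.1200 ≈ 0.9090 m = S ✓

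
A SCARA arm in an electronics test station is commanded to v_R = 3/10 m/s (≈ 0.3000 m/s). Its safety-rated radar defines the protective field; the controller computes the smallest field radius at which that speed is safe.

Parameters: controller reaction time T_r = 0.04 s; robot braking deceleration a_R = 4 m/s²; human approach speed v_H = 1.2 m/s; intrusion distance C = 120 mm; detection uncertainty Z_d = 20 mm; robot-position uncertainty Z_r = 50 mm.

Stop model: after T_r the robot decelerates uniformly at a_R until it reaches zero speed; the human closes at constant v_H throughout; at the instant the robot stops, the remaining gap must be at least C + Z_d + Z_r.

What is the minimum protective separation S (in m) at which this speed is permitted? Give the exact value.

S_min = 281/800 m = 0.3513 m

braking lasts T_s = (3/10)/4 = 0.0750 s
robot covers v_R·T_r = 0.3000·0.0400 = 0.0120 m before braking
robot covers 0.3000·0.0750 − ½·4.0000·0.0750² = 0.0112 m while stopping
human over T_r+T_s: 1.2000·(0.0400+0.0750) = 0.1380 m
margins: 0.1200+0.0200+0.0500 = 0.1900 m
S_min ≈ 0.0120+0.0112+0.1380+0.1900  ⇒  S_min = 281/800 m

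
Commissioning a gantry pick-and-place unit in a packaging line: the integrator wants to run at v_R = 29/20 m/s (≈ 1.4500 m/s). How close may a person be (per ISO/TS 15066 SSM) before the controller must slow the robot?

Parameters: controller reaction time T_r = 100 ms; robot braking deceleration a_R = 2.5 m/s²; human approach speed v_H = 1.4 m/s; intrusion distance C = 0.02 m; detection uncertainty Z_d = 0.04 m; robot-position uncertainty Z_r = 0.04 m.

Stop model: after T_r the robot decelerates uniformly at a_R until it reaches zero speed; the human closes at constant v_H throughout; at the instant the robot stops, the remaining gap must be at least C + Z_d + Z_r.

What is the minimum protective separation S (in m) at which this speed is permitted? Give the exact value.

T_s = v_R/a_R = (29/20)/(5/2) = 0.5800 s
robot in T_r: 1.4500·0.1000 = 0.1450 m
robot covers 1.4500·0.5800 − ½·2.5000·0.5800² = 0.4205 m while stopping
human over T_r+T_s: 1.4000·(0.1000+0.5800) = 0.9520 m
C+Z_d+Z_r = 0.0200+0.0400+0.0400 = 0.1000 m
S_min ≈ 0.1450+0.4205+0.9520+0.1000  ⇒  S_min = 647/400 m

S_min = 647/400 m = 1.6175 m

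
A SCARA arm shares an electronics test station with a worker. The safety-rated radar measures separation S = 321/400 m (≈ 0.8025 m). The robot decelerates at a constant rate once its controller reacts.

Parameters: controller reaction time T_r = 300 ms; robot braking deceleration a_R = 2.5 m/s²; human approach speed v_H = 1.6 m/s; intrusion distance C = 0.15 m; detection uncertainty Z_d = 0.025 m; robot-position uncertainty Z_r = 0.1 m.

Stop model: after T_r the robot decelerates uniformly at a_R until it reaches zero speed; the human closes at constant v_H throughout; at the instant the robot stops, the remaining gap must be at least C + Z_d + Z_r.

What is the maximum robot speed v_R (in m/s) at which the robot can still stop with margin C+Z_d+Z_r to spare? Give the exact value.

v_R_max = 1/20 m/s = 0.0500 m/s

quadratic (1/5)·v² + (47/50)·v + (-19/400) = 0
  disc = (47/50)² − 4·(1/5)·(-19/400) = 576/625 ; √disc = 24/25
  v_R = (−(47/50) + 24/25) / (2·(1/5)) = 1/20 m/s
check:
stop time T_s = (1/20)/(5/2) = 0.0200 s
reaction-phase robot travel = 0.0500·0.3000 = 0.0150 m
robot covers 0.0500·0.0200 − ½·2.5000·0.0200² = 0.0005 m while stopping
human over T_r+T_s: 1.6000·(0.3000+0.0200) = 0.5120 m
C+Z_d+Z_r = 0.1500+0.0250+0.1000 = 0.2750 m
sum ≈ 0.0150+0.0005+0.5120+0.2750 ≈ 0.8025 m = S ✓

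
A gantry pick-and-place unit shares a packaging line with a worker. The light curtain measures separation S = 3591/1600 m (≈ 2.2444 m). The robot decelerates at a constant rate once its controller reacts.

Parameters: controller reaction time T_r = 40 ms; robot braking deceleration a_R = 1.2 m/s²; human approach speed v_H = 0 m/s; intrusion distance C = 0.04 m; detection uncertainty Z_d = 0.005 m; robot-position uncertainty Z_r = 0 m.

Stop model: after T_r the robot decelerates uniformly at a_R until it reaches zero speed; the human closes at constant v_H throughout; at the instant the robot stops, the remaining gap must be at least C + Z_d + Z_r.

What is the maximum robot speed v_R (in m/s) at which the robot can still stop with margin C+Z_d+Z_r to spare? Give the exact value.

v_R_max = 9/4 m/s = 2.2500 m/s

collect terms ⇒ (5/12)·v_R² + (1/25)·v_R + (-3519/1600) = 0
  disc = (1/25)² − 4·(5/12)·(-3519/1600) = 146689/40000 ; √disc = 383/200
  v_R = (−(1/25) + 383/200) / (2·(5/12)) = 9/4 m/s
check:
T_s = v_R/a_R = (9/4)/(6/5) = 1.8750 s
robot in T_r: 2.2500·0.0400 = 0.0900 m
robot under decel: 2.2500²/(2·1.2000) = 2.1094 m
human over T_r+T_s: 0.0000·(0.0400+1.8750) = 0.0000 m
margins: 0.0400+0.0050+0.0000 = 0.0450 m
sum ≈ 0.0900+2.1094+0.0000+0.0450 ≈ 2.2444 m = S ✓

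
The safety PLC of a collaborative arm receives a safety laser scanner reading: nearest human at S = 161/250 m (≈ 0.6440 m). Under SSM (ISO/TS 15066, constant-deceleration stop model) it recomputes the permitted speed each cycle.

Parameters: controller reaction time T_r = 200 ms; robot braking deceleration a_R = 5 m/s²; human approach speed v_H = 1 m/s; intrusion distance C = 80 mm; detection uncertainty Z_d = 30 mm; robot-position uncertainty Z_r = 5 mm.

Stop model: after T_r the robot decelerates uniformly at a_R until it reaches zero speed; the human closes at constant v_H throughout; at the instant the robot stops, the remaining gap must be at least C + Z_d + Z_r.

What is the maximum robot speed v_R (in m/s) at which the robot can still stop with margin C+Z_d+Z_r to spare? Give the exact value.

quadratic (1/10)·v² + (2/5)·v + (-329/1000) = 0
  disc = (2/5)² − 4·(1/10)·(-329/1000) = 729/2500 ; √disc = 27/50
  v_R = (−(2/5) + 27/50) / (2·(1/10)) = 7/10 m/s
check:
braking lasts T_s = (7/10)/5 = 0.1400 s
robot in T_r: 0.7000·0.2000 = 0.1400 m
braking distance = 0.7000²/(2·5.0000) = 0.0490 m
human closes 1.0000·0.3400 = 0.3400 m
C+Z_d+Z_r = 0.0800+0.0300+0.0050 = 0.1150 m
sum ≈ 0.1400+0.0490+0.3400+0.1150 ≈ 0.6440 m = S ✓

v_R_max = 7/10 m/s = 0.7000 m/s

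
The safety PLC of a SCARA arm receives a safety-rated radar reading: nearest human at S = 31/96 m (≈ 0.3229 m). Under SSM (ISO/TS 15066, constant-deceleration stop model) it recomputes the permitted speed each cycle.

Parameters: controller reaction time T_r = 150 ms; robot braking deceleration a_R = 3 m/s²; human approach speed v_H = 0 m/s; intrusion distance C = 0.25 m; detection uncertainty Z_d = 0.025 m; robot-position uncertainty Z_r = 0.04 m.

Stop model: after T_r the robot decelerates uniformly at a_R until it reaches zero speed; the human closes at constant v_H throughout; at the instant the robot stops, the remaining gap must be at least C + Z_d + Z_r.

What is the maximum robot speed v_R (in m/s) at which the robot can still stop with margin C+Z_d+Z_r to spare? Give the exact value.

collect terms ⇒ (1/6)·v_R² + (3/20)·v_R + (-19/2400) = 0
  disc = (3/20)² − 4·(1/6)·(-19/2400) = 1/36 ; √disc = 1/6
  v_R = (−(3/20) + 1/6) / (2·(1/6)) = 1/20 m/s
check:
T_s = v_R/a_R = (1/20)/3 = 0.0167 s
robot in T_r: 0.0500·0.1500 = 0.0075 m
braking distance = 0.0500²/(2·3.0000) = 0.0004 m
human over T_r+T_s: 0.0000·(0.1500+0.0167) = 0.0000 m
C+Z_d+Z_r = 0.2500+0.0250+0.0400 = 0.3150 m
sum ≈ 0.0075+0.0004+0.0000+0.3150 ≈ 0.3229 m = S ✓

v_R_max = 1/20 m/s = 0.0500 m/s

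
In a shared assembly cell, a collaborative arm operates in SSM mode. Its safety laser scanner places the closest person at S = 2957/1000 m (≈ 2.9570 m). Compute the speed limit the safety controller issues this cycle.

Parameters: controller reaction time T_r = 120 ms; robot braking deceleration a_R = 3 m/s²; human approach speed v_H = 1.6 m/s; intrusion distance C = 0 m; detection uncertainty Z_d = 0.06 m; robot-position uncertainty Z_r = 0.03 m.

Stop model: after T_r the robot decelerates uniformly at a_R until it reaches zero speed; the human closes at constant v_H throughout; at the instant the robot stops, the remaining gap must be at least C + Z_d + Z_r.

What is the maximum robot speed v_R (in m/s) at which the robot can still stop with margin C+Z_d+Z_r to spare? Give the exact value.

v_R_max = 5/2 m/s = 2.5000 m/s

at the boundary: (1/6)·v² + (49/75)·v + (-107/40) = 0
  disc = (49/75)² − 4·(1/6)·(-107/40) = 49729/22500 ; √disc = 223/150
  v_R = (−(49/75) + 223/150) / (2·(1/6)) = 5/2 m/s
check:
braking lasts T_s = (5/2)/3 = 0.8333 s
robot covers v_R·T_r = 2.5000·0.1200 = 0.3000 m before braking
robot under decel: 2.5000²/(2·3.0000) = 1.0417 m
person approaches 1.6000·(0.1200+0.8333) = 1.5253 m
C+Z_d+Z_r = 0.0000+0.0600+0.0300 = 0.0900 m
sum ≈ 0.3000+1.0417+1.5253+0.0900 ≈ 2.9570 m = S ✓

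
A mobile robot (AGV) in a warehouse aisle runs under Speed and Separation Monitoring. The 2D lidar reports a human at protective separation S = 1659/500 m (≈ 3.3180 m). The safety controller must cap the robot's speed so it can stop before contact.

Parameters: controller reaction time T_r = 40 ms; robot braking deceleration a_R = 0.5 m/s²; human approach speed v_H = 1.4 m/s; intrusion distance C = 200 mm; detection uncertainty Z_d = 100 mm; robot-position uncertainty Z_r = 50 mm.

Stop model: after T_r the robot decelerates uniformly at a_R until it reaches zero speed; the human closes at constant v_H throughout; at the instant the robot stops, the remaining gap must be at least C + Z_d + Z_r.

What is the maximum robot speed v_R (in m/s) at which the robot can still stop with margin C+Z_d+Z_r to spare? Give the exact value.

quadratic (1)·v² + (71/25)·v + (-364/125) = 0
  disc = (71/25)² − 4·(1)·(-364/125) = 12321/625 ; √disc = 111/25
  v_R = (−(71/25) + 111/25) / (2·(1)) = 4/5 m/s
check:
stop time T_s = (4/5)/(1/2) = 1.6000 s
robot in T_r: 0.8000·0.0400 = 0.0320 m
robot under decel: 0.8000²/(2·0.5000) = 0.6400 m
human over T_r+T_s: 1.4000·(0.0400+1.6000) = 2.2960 m
C+Z_d+Z_r = 0.2000+0.1000+0.0500 = 0.3500 m
sum ≈ 0.0320+0.6400+2.2960+0.3500 ≈ 3.3180 m = S ✓

v_R_max = 4/5 m/s = 0.8000 m/s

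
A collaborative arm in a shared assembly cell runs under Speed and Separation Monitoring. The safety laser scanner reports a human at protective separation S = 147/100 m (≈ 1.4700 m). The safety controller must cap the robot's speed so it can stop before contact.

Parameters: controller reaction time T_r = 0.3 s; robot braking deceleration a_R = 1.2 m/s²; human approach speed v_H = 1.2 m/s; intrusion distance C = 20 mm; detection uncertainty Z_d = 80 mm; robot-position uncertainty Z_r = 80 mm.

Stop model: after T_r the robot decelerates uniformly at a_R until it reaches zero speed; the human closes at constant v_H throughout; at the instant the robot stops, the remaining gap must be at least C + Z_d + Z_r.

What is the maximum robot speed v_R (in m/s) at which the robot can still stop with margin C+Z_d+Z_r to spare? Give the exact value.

v_R_max = 3/5 m/s = 0.6000 m/s

at the boundary: (5/12)·v² + (13/10)·v + (-93/100) = 0
  disc = (13/10)² − 4·(5/12)·(-93/100) = 81/25 ; √disc = 9/5
  v_R = (−(13/10) + 9/5) / (2·(5/12)) = 3/5 m/s
check:
T_s = v_R/a_R = (3/5)/(6/5) = 0.5000 s
reaction-phase robot travel = 0.6000·0.3000 = 0.1800 m
robot under decel: 0.6000²/(2·1.2000) = 0.1500 m
human closes 1.2000·0.8000 = 0.9600 m
margins: 0.0200+0.0800+0.0800 = 0.1800 m
sum ≈ 0.1800+0.1500+0.9600+0.1800 ≈ 1.4700 m = S ✓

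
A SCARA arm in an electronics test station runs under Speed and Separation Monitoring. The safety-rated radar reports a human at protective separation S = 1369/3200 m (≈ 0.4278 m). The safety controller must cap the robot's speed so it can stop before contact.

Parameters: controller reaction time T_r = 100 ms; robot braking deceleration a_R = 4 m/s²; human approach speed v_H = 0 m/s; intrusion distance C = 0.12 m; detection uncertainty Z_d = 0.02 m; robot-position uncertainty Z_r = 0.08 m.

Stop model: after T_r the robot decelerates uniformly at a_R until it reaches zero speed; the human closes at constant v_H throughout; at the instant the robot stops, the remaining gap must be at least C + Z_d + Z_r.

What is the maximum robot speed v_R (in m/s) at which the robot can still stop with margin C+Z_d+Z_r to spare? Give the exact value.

quadratic (1/8)·v² + (1/10)·v + (-133/640) = 0
  disc = (1/10)² − 4·(1/8)·(-133/640) = 729/6400 ; √disc = 27/80
  v_R = (−(1/10) + 27/80) / (2·(1/8)) = 19/20 m/s
check:
T_s = v_R/a_R = (19/20)/4 = 0.2375 s
reaction-phase robot travel = 0.9500·0.1000 = 0.0950 m
robot under decel: 0.9500²/(2·4.0000) = 0.1128 m
human closes 0.0000·0.3375 = 0.0000 m
C+Z_d+Z_r = 0.1200+0.0200+0.0800 = 0.2200 m
sum ≈ 0.0950+0.1128+0.0000+0.2200 ≈ 0.4278 m = S ✓

v_R_max = 19/20 m/s = 0.9500 m/s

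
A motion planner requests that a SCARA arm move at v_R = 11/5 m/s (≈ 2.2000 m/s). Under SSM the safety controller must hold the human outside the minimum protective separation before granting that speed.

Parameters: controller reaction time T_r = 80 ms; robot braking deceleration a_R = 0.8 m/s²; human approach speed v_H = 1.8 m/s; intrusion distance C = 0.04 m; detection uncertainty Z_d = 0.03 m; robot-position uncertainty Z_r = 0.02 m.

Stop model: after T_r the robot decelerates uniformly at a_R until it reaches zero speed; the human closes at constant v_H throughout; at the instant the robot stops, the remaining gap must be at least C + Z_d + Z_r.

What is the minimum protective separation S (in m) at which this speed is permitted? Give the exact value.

S_min = 1677/200 m = 8.3850 m

T_s = v_R/a_R = (11/5)/(4/5) = 2.7500 s
robot in T_r: 2.2000·0.0800 = 0.1760 m
robot covers 2.2000·2.7500 − ½·0.8000·2.7500² = 3.0250 m while stopping
human closes 1.8000·2.8300 = 5.0940 m
C+Z_d+Z_r = 0.0400+0.0300+0.0200 = 0.0900 m
S_min ≈ 0.1760+3.0250+5.0940+0.0900  ⇒  S_min = 1677/200 m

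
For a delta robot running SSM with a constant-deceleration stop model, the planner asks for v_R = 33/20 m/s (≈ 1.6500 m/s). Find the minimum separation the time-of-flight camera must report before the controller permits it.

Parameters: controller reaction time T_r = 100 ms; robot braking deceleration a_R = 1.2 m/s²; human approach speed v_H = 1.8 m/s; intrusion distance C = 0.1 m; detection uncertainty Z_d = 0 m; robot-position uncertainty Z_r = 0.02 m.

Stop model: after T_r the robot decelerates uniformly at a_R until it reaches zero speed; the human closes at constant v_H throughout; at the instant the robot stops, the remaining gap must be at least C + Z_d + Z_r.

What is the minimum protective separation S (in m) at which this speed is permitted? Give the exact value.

S_min = 6519/1600 m = 4.0744 m

braking lasts T_s = (33/20)/(6/5) = 1.3750 s
robot covers v_R·T_r = 1.6500·0.1000 = 0.1650 m before braking
robot under decel: 1.6500²/(2·1.2000) = 1.1344 m
human over T_r+T_s: 1.8000·(0.1000+1.3750) = 2.6550 m
C+Z_d+Z_r = 0.1000+0.0000+0.0200 = 0.1200 m
S_min ≈ 0.1650+1.1344+2.6550+0.1200  ⇒  S_min = 6519/1600 m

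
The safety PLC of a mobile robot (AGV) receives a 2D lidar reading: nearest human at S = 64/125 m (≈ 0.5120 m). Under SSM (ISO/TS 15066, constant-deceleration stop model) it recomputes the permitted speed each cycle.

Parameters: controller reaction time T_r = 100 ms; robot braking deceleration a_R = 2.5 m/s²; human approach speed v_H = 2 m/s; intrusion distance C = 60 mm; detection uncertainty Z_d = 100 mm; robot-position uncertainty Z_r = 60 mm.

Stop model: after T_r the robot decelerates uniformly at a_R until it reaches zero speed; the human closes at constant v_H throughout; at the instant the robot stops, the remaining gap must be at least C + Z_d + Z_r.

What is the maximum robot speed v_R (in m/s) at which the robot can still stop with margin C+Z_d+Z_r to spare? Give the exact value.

v_R_max = 1/10 m/s = 0.1000 m/s

at the boundary: (1/5)·v² + (9/10)·v + (-23/250) = 0
  disc = (9/10)² − 4·(1/5)·(-23/250) = 2209/2500 ; √disc = 47/50
  v_R = (−(9/10) + 47/50) / (2·(1/5)) = 1/10 m/s
check:
T_s = v_R/a_R = (1/10)/(5/2) = 0.0400 s
robot covers v_R·T_r = 0.1000·0.1000 = 0.0100 m before braking
robot under decel: 0.1000²/(2·2.5000) = 0.0020 m
human over T_r+T_s: 2.0000·(0.1000+0.0400) = 0.2800 m
margins: 0.0600+0.1000+0.0600 = 0.2200 m
sum ≈ 0.0100+0.0020+0.2800+0.2200 ≈ 0.5120 m = S ✓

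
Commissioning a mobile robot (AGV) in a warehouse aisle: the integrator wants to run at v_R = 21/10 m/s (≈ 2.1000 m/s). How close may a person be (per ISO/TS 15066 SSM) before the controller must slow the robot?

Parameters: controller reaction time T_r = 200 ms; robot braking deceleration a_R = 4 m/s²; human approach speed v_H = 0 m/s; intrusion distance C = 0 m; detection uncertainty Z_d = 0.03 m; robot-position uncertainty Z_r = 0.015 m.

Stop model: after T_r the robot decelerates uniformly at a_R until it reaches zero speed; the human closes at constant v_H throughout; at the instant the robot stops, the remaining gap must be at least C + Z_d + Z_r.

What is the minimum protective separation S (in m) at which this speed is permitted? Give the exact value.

stop time T_s = (21/10)/4 = 0.5250 s
robot covers v_R·T_r = 2.1000·0.2000 = 0.4200 m before braking
braking distance = 2.1000²/(2·4.0000) = 0.5513 m
human closes 0.0000·0.7250 = 0.0000 m
residual clearance needed = 0.0000+0.0300+0.0150 = 0.0450 m
S_min ≈ 0.4200+0.5513+0.0000+0.0450  ⇒  S_min = 813/800 m

S_min = 813/800 m = 1.0163 m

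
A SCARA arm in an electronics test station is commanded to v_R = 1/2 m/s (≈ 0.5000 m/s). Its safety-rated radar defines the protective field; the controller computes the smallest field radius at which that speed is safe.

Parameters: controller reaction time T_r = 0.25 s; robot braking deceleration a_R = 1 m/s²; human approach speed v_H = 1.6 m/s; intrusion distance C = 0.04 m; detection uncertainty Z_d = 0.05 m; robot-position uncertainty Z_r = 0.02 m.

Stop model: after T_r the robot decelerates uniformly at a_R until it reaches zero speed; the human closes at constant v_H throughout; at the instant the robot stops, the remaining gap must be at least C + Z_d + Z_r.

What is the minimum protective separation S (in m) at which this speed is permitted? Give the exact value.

braking lasts T_s = (1/2)/1 = 0.5000 s
robot covers v_R·T_r = 0.5000·0.2500 = 0.1250 m before braking
braking distance = 0.5000²/(2·1.0000) = 0.1250 m
human over T_r+T_s: 1.6000·(0.2500+0.5000) = 1.2000 m
margins: 0.0400+0.0500+0.0200 = 0.1100 m
S_min ≈ 0.1250+0.1250+1.2000+0.1100  ⇒  S_min = 39/25 m

S_min = 39/25 m = 1.5600 m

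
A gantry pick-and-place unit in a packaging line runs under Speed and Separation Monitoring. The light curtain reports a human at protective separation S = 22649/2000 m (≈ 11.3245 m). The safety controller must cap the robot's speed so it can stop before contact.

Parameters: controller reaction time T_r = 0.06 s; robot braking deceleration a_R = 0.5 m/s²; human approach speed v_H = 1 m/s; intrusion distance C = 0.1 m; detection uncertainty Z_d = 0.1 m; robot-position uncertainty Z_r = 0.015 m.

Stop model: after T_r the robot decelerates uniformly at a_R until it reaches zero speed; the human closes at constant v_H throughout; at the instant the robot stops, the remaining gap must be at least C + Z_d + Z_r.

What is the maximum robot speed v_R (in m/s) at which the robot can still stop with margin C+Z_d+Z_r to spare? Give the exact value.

collect terms ⇒ (1)·v_R² + (103/50)·v_R + (-22099/2000) = 0
  disc = (103/50)² − 4·(1)·(-22099/2000) = 30276/625 ; √disc = 174/25
  v_R = (−(103/50) + 174/25) / (2·(1)) = 49/20 m/s
check:
braking lasts T_s = (49/20)/(1/2) = 4.9000 s
reaction-phase robot travel = 2.4500·0.0600 = 0.1470 m
braking distance = 2.4500²/(2·0.5000) = 6.0025 m
person approaches 1.0000·(0.0600+4.9000) = 4.9600 m
residual clearance needed = 0.1000+0.1000+0.0150 = 0.2150 m
sum ≈ 0.1470+6.0025+4.9600+0.2150 ≈ 11.3245 m = S ✓

v_R_max = 49/20 m/s = 2.4500 m/s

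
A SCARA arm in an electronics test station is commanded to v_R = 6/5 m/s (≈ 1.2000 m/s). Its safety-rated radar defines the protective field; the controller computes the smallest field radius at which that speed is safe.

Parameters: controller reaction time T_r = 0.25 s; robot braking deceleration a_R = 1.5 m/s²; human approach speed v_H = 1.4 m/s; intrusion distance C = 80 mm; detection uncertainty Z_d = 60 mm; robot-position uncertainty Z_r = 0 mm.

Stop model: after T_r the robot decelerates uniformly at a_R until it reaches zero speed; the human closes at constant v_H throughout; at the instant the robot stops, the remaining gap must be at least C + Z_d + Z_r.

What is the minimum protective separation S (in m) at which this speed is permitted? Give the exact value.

stop time T_s = (6/5)/(3/2) = 0.8000 s
robot covers v_R·T_r = 1.2000·0.2500 = 0.3000 m before braking
robot under decel: 1.2000²/(2·1.5000) = 0.4800 m
human over T_r+T_s: 1.4000·(0.2500+0.8000) = 1.4700 m
residual clearance needed = 0.0800+0.0600+0.0000 = 0.1400 m
S_min ≈ 0.3000+0.4800+1.4700+0.1400  ⇒  S_min = 239/100 m

S_min = 239/100 m = 2.3900 m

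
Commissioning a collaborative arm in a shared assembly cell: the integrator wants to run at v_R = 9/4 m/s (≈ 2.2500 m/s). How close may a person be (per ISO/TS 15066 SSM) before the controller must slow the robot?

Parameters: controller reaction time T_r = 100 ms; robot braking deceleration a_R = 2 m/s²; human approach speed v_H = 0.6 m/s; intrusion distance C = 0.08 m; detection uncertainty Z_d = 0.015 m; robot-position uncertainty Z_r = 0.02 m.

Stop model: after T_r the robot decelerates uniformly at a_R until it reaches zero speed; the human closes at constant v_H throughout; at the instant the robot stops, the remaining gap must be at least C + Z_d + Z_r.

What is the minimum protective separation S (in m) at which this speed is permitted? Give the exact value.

S_min = 749/320 m = 2.3406 m

stop time T_s = (9/4)/2 = 1.1250 s
robot covers v_R·T_r = 2.2500·0.1000 = 0.2250 m before braking
robot under decel: 2.2500²/(2·2.0000) = 1.2656 m
human closes 0.6000·1.2250 = 0.7350 m
margins: 0.0800+0.0150+0.0200 = 0.1150 m
S_min ≈ 0.2250+1.2656+0.7350+0.1150  ⇒  S_min = 749/320 m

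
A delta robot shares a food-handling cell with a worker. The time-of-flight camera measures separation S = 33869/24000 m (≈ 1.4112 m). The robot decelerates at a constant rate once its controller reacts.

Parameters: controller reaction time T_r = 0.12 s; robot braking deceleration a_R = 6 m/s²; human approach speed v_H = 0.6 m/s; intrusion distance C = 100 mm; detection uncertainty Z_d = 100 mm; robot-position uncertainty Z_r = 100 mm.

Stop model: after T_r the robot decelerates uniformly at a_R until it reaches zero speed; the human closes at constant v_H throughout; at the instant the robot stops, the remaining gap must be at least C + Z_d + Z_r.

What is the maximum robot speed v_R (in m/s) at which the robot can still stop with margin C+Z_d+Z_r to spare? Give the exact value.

v_R_max = 49/20 m/s = 2.4500 m/s

at the boundary: (1/12)·v² + (11/50)·v + (-24941/24000) = 0
  disc = (11/50)² − 4·(1/12)·(-24941/24000) = 142129/360000 ; √disc = 377/600
  v_R = (−(11/50) + 377/600) / (2·(1/12)) = 49/20 m/s
check:
stop time T_s = (49/20)/6 = 0.4083 s
reaction-phase robot travel = 2.4500·0.1200 = 0.2940 m
robot covers 2.4500·0.4083 − ½·6.0000·0.4083² = 0.5002 m while stopping
human over T_r+T_s: 0.6000·(0.1200+0.4083) = 0.3170 m
residual clearance needed = 0.1000+0.1000+0.1000 = 0.3000 m
sum ≈ 0.2940+0.5002+0.3170+0.3000 ≈ 1.4112 m = S ✓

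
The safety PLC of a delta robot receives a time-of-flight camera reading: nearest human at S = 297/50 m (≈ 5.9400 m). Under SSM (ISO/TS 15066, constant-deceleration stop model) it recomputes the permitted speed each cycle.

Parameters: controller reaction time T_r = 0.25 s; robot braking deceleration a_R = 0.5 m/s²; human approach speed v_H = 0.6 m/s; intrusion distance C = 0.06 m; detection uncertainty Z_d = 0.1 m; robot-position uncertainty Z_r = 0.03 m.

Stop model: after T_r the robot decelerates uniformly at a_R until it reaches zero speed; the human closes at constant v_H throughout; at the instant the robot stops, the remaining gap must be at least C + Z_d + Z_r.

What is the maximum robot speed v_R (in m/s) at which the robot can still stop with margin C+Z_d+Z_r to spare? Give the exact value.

v_R_max = 7/4 m/s = 1.7500 m/s

at the boundary: (1)·v² + (29/20)·v + (-28/5) = 0
  disc = (29/20)² − 4·(1)·(-28/5) = 9801/400 ; √disc = 99/20
  v_R = (−(29/20) + 99/20) / (2·(1)) = 7/4 m/s
check:
T_s = v_R/a_R = (7/4)/(1/2) = 3.5000 s
robot covers v_R·T_r = 1.7500·0.2500 = 0.4375 m before braking
braking distance = 1.7500²/(2·0.5000) = 3.0625 m
person approaches 0.6000·(0.2500+3.5000) = 2.2500 m
C+Z_d+Z_r = 0.0600+0.1000+0.0300 = 0.1900 m
sum ≈ 0.4375+3.0625+2.2500+0.1900 ≈ 5.9400 m = S ✓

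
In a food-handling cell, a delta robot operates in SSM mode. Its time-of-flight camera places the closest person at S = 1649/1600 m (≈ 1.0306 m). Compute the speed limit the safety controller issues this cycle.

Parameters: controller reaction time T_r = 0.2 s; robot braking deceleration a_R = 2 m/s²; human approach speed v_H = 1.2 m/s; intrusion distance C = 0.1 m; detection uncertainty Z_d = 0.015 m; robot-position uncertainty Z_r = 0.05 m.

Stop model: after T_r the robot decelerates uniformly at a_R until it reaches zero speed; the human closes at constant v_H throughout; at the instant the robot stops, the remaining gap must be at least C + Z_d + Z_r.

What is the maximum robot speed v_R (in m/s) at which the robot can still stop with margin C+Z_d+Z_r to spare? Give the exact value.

quadratic (1/4)·v² + (4/5)·v + (-1001/1600) = 0
  disc = (4/5)² − 4·(1/4)·(-1001/1600) = 81/64 ; √disc = 9/8
  v_R = (−(4/5) + 9/8) / (2·(1/4)) = 13/20 m/s
check:
T_s = v_R/a_R = (13/20)/2 = 0.3250 s
robot in T_r: 0.6500·0.2000 = 0.1300 m
robot covers 0.6500·0.3250 − ½·2.0000·0.3250² = 0.1056 m while stopping
human over T_r+T_s: 1.2000·(0.2000+0.3250) = 0.6300 m
residual clearance needed = 0.1000+0.0150+0.0500 = 0.1650 m
sum ≈ 0.1300+0.1056+0.6300+0.1650 ≈ 1.0306 m = S ✓

v_R_max = 13/20 m/s = 0.6500 m/s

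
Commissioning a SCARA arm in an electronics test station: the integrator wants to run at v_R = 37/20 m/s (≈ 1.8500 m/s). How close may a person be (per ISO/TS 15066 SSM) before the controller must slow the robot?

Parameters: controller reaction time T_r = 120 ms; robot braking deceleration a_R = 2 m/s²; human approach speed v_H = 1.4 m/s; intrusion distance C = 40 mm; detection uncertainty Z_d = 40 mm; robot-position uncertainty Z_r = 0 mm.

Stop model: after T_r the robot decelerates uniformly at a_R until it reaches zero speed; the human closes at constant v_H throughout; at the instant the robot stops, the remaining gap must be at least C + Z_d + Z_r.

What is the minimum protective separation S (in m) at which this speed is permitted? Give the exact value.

T_s = v_R/a_R = (37/20)/2 = 0.9250 s
reaction-phase robot travel = 1.8500·0.1200 = 0.2220 m
braking distance = 1.8500²/(2·2.0000) = 0.8556 m
human closes 1.4000·1.0450 = 1.4630 m
margins: 0.0400+0.0400+0.0000 = 0.0800 m
S_min ≈ 0.2220+0.8556+1.4630+0.0800  ⇒  S_min = 4193/1600 m

S_min = 4193/1600 m = 2.6206 m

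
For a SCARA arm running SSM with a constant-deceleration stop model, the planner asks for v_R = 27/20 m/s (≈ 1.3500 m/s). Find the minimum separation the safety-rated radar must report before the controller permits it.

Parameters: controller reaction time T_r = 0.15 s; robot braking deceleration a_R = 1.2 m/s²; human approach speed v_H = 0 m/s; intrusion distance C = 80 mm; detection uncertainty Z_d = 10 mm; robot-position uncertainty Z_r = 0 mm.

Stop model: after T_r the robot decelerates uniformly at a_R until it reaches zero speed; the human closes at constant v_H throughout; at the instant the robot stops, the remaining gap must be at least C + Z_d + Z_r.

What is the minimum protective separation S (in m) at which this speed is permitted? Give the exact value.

S_min = 1683/1600 m = 1.0519 m

stop time T_s = (27/20)/(6/5) = 1.1250 s
robot in T_r: 1.3500·0.1500 = 0.2025 m
robot covers 1.3500·1.1250 − ½·1.2000·1.1250² = 0.7594 m while stopping
human closes 0.0000·1.2750 = 0.0000 m
residual clearance needed = 0.0800+0.0100+0.0000 = 0.0900 m
S_min ≈ 0.2025+0.7594+0.0000+0.0900  ⇒  S_min = 1683/1600 m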